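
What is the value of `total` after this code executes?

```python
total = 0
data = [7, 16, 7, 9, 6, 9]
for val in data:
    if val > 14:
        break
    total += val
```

Let's trace through this code step by step.

Initialize: total = 0
Initialize: data = [7, 16, 7, 9, 6, 9]
Entering loop: for val in data:

After execution: total = 7
7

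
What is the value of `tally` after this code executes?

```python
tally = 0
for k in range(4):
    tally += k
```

Let's trace through this code step by step.

Initialize: tally = 0
Entering loop: for k in range(4):

After execution: tally = 6
6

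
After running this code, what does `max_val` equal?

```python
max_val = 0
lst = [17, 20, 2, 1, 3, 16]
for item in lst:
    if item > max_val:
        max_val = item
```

Let's trace through this code step by step.

Initialize: max_val = 0
Initialize: lst = [17, 20, 2, 1, 3, 16]
Entering loop: for item in lst:

After execution: max_val = 20
20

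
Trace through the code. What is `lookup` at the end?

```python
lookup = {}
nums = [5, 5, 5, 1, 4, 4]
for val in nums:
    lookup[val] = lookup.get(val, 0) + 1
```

Let's trace through this code step by step.

Initialize: lookup = {}
Initialize: nums = [5, 5, 5, 1, 4, 4]
Entering loop: for val in nums:

After execution: lookup = {5: 3, 1: 1, 4: 2}
{5: 3, 1: 1, 4: 2}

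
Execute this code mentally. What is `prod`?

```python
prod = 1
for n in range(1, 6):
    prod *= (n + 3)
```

Let's trace through this code step by step.

Initialize: prod = 1
Entering loop: for n in range(1, 6):

After execution: prod = 6720
6720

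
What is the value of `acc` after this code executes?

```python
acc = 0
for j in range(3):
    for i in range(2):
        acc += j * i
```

Let's trace through this code step by step.

Initialize: acc = 0
Entering loop: for j in range(3):

After execution: acc = 3
3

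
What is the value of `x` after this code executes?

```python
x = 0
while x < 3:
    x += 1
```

Let's trace through this code step by step.

Initialize: x = 0
Entering loop: while x < 3:

After execution: x = 3
3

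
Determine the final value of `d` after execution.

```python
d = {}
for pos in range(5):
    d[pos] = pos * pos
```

Let's trace through this code step by step.

Initialize: d = {}
Entering loop: for pos in range(5):

After execution: d = {0: 0, 1: 1, 2: 4, 3: 9, 4: 16}
{0: 0, 1: 1, 2: 4, 3: 9, 4: 16}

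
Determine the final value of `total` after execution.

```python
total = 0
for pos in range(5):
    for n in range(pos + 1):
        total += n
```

Let's trace through this code step by step.

Initialize: total = 0
Entering loop: for pos in range(5):

After execution: total = 20
20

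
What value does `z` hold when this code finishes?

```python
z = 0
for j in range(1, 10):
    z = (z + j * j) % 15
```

Let's trace through this code step by step.

Initialize: z = 0
Entering loop: for j in range(1, 10):

After execution: z = 0
0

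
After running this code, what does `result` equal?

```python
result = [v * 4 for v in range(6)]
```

Let's trace through this code step by step.

Initialize: result = [v * 4 for v in range(6)]

After execution: result = [0, 4, 8, 12, 16, 20]
[0, 4, 8, 12, 16, 20]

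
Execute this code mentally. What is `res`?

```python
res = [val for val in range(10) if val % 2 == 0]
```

Let's trace through this code step by step.

Initialize: res = [val for val in range(10) if val % 2 == 0]

After execution: res = [0, 2, 4, 6, 8]
[0, 2, 4, 6, 8]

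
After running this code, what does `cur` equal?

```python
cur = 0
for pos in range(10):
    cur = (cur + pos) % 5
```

Let's trace through this code step by step.

Initialize: cur = 0
Entering loop: for pos in range(10):

After execution: cur = 0
0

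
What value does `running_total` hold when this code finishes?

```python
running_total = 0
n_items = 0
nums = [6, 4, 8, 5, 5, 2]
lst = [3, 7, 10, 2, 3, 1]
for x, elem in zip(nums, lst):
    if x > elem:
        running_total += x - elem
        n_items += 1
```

Let's trace through this code step by step.

Initialize: running_total = 0
Initialize: n_items = 0
Initialize: nums = [6, 4, 8, 5, 5, 2]
Initialize: lst = [3, 7, 10, 2, 3, 1]
Entering loop: for x, elem in zip(nums, lst):

After execution: running_total = 9
9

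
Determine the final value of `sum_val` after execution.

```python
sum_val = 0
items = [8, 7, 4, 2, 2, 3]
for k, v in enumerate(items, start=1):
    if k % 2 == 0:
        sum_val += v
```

Let's trace through this code step by step.

Initialize: sum_val = 0
Initialize: items = [8, 7, 4, 2, 2, 3]
Entering loop: for k, v in enumerate(items, start=1):

After execution: sum_val = 12
12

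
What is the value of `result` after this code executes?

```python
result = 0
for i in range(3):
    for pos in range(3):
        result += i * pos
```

Let's trace through this code step by step.

Initialize: result = 0
Entering loop: for i in range(3):

After execution: result = 9
9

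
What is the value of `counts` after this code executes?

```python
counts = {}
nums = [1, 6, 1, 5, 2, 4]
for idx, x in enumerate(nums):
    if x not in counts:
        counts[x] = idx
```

Let's trace through this code step by step.

Initialize: counts = {}
Initialize: nums = [1, 6, 1, 5, 2, 4]
Entering loop: for idx, x in enumerate(nums):

After execution: counts = {1: 0, 6: 1, 5: 3, 2: 4, 4: 5}
{1: 0, 6: 1, 5: 3, 2: 4, 4: 5}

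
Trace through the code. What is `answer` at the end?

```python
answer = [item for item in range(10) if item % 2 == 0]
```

Let's trace through this code step by step.

Initialize: answer = [item for item in range(10) if item % 2 == 0]

After execution: answer = [0, 2, 4, 6, 8]
[0, 2, 4, 6, 8]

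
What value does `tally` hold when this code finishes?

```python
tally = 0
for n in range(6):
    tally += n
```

Let's trace through this code step by step.

Initialize: tally = 0
Entering loop: for n in range(6):

After execution: tally = 15
15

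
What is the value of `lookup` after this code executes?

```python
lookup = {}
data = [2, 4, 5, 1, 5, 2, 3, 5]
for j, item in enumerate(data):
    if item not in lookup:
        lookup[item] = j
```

Let's trace through this code step by step.

Initialize: lookup = {}
Initialize: data = [2, 4, 5, 1, 5, 2, 3, 5]
Entering loop: for j, item in enumerate(data):

After execution: lookup = {2: 0, 4: 1, 5: 2, 1: 3, 3: 6}
{2: 0, 4: 1, 5: 2, 1: 3, 3: 6}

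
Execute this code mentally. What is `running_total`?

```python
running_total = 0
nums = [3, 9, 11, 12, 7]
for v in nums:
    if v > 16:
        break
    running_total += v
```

Let's trace through this code step by step.

Initialize: running_total = 0
Initialize: nums = [3, 9, 11, 12, 7]
Entering loop: for v in nums:

After execution: running_total = 42
42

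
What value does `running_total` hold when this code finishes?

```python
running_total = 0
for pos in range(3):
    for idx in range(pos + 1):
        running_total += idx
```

Let's trace through this code step by step.

Initialize: running_total = 0
Entering loop: for pos in range(3):

After execution: running_total = 4
4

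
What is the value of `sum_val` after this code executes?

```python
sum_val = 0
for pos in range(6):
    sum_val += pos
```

Let's trace through this code step by step.

Initialize: sum_val = 0
Entering loop: for pos in range(6):

After execution: sum_val = 15
15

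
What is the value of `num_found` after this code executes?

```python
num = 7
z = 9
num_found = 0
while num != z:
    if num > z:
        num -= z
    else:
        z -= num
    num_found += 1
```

Let's trace through this code step by step.

Initialize: num = 7
Initialize: z = 9
Initialize: num_found = 0
Entering loop: while num != z:

After execution: num_found = 5
5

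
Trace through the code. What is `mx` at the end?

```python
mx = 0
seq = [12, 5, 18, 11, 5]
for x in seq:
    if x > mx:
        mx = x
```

Let's trace through this code step by step.

Initialize: mx = 0
Initialize: seq = [12, 5, 18, 11, 5]
Entering loop: for x in seq:

After execution: mx = 18
18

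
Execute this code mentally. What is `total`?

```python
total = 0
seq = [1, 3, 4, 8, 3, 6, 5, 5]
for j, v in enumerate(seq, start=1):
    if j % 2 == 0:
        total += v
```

Let's trace through this code step by step.

Initialize: total = 0
Initialize: seq = [1, 3, 4, 8, 3, 6, 5, 5]
Entering loop: for j, v in enumerate(seq, start=1):

After execution: total = 22
22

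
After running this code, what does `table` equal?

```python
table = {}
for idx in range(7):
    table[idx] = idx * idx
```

Let's trace through this code step by step.

Initialize: table = {}
Entering loop: for idx in range(7):

After execution: table = {0: 0, 1: 1, 2: 4, 3: 9, 4: 16, 5: 25, 6: 36}
{0: 0, 1: 1, 2: 4, 3: 9, 4: 16, 5: 25, 6: 36}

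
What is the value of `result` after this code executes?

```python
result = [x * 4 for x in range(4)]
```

Let's trace through this code step by step.

Initialize: result = [x * 4 for x in range(4)]

After execution: result = [0, 4, 8, 12]
[0, 4, 8, 12]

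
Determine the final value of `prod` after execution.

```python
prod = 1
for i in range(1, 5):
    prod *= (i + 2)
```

Let's trace through this code step by step.

Initialize: prod = 1
Entering loop: for i in range(1, 5):

After execution: prod = 360
360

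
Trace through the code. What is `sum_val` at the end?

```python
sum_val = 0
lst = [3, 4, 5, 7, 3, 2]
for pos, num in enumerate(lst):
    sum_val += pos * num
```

Let's trace through this code step by step.

Initialize: sum_val = 0
Initialize: lst = [3, 4, 5, 7, 3, 2]
Entering loop: for pos, num in enumerate(lst):

After execution: sum_val = 57
57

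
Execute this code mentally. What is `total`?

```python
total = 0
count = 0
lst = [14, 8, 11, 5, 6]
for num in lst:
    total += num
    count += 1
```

Let's trace through this code step by step.

Initialize: total = 0
Initialize: count = 0
Initialize: lst = [14, 8, 11, 5, 6]
Entering loop: for num in lst:

After execution: total = 44
44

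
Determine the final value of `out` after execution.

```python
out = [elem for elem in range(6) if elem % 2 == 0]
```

Let's trace through this code step by step.

Initialize: out = [elem for elem in range(6) if elem % 2 == 0]

After execution: out = [0, 2, 4]
[0, 2, 4]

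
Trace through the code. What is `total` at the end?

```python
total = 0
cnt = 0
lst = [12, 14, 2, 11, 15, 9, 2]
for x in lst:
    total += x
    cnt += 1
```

Let's trace through this code step by step.

Initialize: total = 0
Initialize: cnt = 0
Initialize: lst = [12, 14, 2, 11, 15, 9, 2]
Entering loop: for x in lst:

After execution: total = 65
65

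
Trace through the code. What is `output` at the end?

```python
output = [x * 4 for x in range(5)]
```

Let's trace through this code step by step.

Initialize: output = [x * 4 for x in range(5)]

After execution: output = [0, 4, 8, 12, 16]
[0, 4, 8, 12, 16]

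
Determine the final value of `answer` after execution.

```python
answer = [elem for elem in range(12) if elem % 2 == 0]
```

Let's trace through this code step by step.

Initialize: answer = [elem for elem in range(12) if elem % 2 == 0]

After execution: answer = [0, 2, 4, 6, 8, 10]
[0, 2, 4, 6, 8, 10]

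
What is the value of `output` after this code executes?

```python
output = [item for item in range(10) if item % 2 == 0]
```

Let's trace through this code step by step.

Initialize: output = [item for item in range(10) if item % 2 == 0]

After execution: output = [0, 2, 4, 6, 8]
[0, 2, 4, 6, 8]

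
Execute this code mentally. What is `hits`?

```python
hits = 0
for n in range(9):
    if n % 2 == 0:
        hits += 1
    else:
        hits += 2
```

Let's trace through this code step by step.

Initialize: hits = 0
Entering loop: for n in range(9):

After execution: hits = 13
13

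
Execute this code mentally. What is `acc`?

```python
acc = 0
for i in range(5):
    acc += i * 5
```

Let's trace through this code step by step.

Initialize: acc = 0
Entering loop: for i in range(5):

After execution: acc = 50
50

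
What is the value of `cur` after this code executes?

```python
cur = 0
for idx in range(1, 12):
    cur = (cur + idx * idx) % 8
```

Let's trace through this code step by step.

Initialize: cur = 0
Entering loop: for idx in range(1, 12):

After execution: cur = 2
2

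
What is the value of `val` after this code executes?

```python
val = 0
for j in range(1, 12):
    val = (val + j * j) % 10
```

Let's trace through this code step by step.

Initialize: val = 0
Entering loop: for j in range(1, 12):

After execution: val = 6
6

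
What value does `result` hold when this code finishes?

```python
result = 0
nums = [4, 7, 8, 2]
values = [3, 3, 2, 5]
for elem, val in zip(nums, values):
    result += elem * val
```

Let's trace through this code step by step.

Initialize: result = 0
Initialize: nums = [4, 7, 8, 2]
Initialize: values = [3, 3, 2, 5]
Entering loop: for elem, val in zip(nums, values):

After execution: result = 59
59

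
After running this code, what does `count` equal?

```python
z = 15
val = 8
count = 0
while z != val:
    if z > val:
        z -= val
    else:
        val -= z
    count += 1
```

Let's trace through this code step by step.

Initialize: z = 15
Initialize: val = 8
Initialize: count = 0
Entering loop: while z != val:

After execution: count = 8
8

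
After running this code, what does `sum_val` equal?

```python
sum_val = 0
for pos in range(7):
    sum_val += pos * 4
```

Let's trace through this code step by step.

Initialize: sum_val = 0
Entering loop: for pos in range(7):

After execution: sum_val = 84
84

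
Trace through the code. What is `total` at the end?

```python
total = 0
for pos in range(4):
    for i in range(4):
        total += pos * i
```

Let's trace through this code step by step.

Initialize: total = 0
Entering loop: for pos in range(4):

After execution: total = 36
36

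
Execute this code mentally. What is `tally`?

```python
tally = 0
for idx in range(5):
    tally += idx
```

Let's trace through this code step by step.

Initialize: tally = 0
Entering loop: for idx in range(5):

After execution: tally = 10
10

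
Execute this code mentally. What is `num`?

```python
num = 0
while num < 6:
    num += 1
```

Let's trace through this code step by step.

Initialize: num = 0
Entering loop: while num < 6:

After execution: num = 6
6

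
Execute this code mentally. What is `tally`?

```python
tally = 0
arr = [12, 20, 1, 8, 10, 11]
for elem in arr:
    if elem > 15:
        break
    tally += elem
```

Let's trace through this code step by step.

Initialize: tally = 0
Initialize: arr = [12, 20, 1, 8, 10, 11]
Entering loop: for elem in arr:

After execution: tally = 12
12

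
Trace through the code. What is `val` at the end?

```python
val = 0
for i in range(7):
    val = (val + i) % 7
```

Let's trace through this code step by step.

Initialize: val = 0
Entering loop: for i in range(7):

After execution: val = 0
0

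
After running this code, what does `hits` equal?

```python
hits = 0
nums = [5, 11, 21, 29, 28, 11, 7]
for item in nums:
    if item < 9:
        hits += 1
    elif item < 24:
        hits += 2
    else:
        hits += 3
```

Let's trace through this code step by step.

Initialize: hits = 0
Initialize: nums = [5, 11, 21, 29, 28, 11, 7]
Entering loop: for item in nums:

After execution: hits = 14
14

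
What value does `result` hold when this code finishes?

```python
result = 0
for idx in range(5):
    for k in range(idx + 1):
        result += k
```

Let's trace through this code step by step.

Initialize: result = 0
Entering loop: for idx in range(5):

After execution: result = 20
20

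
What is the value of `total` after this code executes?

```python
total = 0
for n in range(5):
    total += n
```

Let's trace through this code step by step.

Initialize: total = 0
Entering loop: for n in range(5):

After execution: total = 10
10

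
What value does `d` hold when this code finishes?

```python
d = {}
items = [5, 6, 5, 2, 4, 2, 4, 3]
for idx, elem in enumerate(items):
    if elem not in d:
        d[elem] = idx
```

Let's trace through this code step by step.

Initialize: d = {}
Initialize: items = [5, 6, 5, 2, 4, 2, 4, 3]
Entering loop: for idx, elem in enumerate(items):

After execution: d = {5: 0, 6: 1, 2: 3, 4: 4, 3: 7}
{5: 0, 6: 1, 2: 3, 4: 4, 3: 7}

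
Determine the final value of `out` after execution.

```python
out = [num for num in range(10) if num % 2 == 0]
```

Let's trace through this code step by step.

Initialize: out = [num for num in range(10) if num % 2 == 0]

After execution: out = [0, 2, 4, 6, 8]
[0, 2, 4, 6, 8]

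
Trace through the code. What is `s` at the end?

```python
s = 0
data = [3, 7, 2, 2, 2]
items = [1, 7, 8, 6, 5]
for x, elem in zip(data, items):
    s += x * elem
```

Let's trace through this code step by step.

Initialize: s = 0
Initialize: data = [3, 7, 2, 2, 2]
Initialize: items = [1, 7, 8, 6, 5]
Entering loop: for x, elem in zip(data, items):

After execution: s = 90
90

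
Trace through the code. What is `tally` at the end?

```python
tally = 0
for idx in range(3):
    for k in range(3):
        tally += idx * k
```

Let's trace through this code step by step.

Initialize: tally = 0
Entering loop: for idx in range(3):

After execution: tally = 9
9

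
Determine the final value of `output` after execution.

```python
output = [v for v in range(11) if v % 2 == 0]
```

Let's trace through this code step by step.

Initialize: output = [v for v in range(11) if v % 2 == 0]

After execution: output = [0, 2, 4, 6, 8, 10]
[0, 2, 4, 6, 8, 10]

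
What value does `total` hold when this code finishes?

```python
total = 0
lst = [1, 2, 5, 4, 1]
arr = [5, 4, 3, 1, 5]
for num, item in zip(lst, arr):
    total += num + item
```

Let's trace through this code step by step.

Initialize: total = 0
Initialize: lst = [1, 2, 5, 4, 1]
Initialize: arr = [5, 4, 3, 1, 5]
Entering loop: for num, item in zip(lst, arr):

After execution: total = 31
31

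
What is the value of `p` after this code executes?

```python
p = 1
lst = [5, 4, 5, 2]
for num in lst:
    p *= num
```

Let's trace through this code step by step.

Initialize: p = 1
Initialize: lst = [5, 4, 5, 2]
Entering loop: for num in lst:

After execution: p = 200
200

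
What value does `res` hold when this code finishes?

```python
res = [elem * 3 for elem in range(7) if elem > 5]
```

Let's trace through this code step by step.

Initialize: res = [elem * 3 for elem in range(7) if elem > 5]

After execution: res = [18]
[18]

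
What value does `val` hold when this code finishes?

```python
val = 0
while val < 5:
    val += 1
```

Let's trace through this code step by step.

Initialize: val = 0
Entering loop: while val < 5:

After execution: val = 5
5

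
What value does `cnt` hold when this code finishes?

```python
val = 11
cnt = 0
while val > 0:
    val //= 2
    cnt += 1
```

Let's trace through this code step by step.

Initialize: val = 11
Initialize: cnt = 0
Entering loop: while val > 0:

After execution: cnt = 4
4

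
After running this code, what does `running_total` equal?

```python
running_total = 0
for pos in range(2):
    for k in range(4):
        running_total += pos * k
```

Let's trace through this code step by step.

Initialize: running_total = 0
Entering loop: for pos in range(2):

After execution: running_total = 6
6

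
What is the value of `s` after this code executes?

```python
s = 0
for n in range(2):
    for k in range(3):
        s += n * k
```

Let's trace through this code step by step.

Initialize: s = 0
Entering loop: for n in range(2):

After execution: s = 3
3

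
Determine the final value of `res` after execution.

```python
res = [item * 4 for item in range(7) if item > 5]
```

Let's trace through this code step by step.

Initialize: res = [item * 4 for item in range(7) if item > 5]

After execution: res = [24]
[24]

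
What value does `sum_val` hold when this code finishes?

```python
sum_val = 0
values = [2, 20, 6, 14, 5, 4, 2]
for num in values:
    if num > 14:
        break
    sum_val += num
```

Let's trace through this code step by step.

Initialize: sum_val = 0
Initialize: values = [2, 20, 6, 14, 5, 4, 2]
Entering loop: for num in values:

After execution: sum_val = 2
2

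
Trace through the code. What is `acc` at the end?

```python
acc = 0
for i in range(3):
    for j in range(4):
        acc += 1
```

Let's trace through this code step by step.

Initialize: acc = 0
Entering loop: for i in range(3):

After execution: acc = 12
12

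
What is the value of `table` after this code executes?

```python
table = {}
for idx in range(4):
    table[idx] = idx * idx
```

Let's trace through this code step by step.

Initialize: table = {}
Entering loop: for idx in range(4):

After execution: table = {0: 0, 1: 1, 2: 4, 3: 9}
{0: 0, 1: 1, 2: 4, 3: 9}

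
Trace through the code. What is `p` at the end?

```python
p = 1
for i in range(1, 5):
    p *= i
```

Let's trace through this code step by step.

Initialize: p = 1
Entering loop: for i in range(1, 5):

After execution: p = 24
24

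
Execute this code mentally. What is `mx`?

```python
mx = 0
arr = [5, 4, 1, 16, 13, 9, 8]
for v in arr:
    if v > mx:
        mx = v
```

Let's trace through this code step by step.

Initialize: mx = 0
Initialize: arr = [5, 4, 1, 16, 13, 9, 8]
Entering loop: for v in arr:

After execution: mx = 16
16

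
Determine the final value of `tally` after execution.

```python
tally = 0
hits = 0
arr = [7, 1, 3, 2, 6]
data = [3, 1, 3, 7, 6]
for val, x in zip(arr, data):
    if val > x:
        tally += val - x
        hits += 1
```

Let's trace through this code step by step.

Initialize: tally = 0
Initialize: hits = 0
Initialize: arr = [7, 1, 3, 2, 6]
Initialize: data = [3, 1, 3, 7, 6]
Entering loop: for val, x in zip(arr, data):

After execution: tally = 4
4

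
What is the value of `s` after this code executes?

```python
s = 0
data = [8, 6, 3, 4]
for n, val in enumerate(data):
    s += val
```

Let's trace through this code step by step.

Initialize: s = 0
Initialize: data = [8, 6, 3, 4]
Entering loop: for n, val in enumerate(data):

After execution: s = 21
21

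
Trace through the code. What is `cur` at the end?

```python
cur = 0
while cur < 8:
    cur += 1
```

Let's trace through this code step by step.

Initialize: cur = 0
Entering loop: while cur < 8:

After execution: cur = 8
8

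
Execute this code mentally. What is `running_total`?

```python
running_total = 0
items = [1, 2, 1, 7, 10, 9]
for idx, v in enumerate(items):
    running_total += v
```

Let's trace through this code step by step.

Initialize: running_total = 0
Initialize: items = [1, 2, 1, 7, 10, 9]
Entering loop: for idx, v in enumerate(items):

After execution: running_total = 30
30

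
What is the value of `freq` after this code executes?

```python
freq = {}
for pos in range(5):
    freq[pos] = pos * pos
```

Let's trace through this code step by step.

Initialize: freq = {}
Entering loop: for pos in range(5):

After execution: freq = {0: 0, 1: 1, 2: 4, 3: 9, 4: 16}
{0: 0, 1: 1, 2: 4, 3: 9, 4: 16}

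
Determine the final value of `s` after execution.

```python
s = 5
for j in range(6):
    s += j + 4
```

Let's trace through this code step by step.

Initialize: s = 5
Entering loop: for j in range(6):

After execution: s = 44
44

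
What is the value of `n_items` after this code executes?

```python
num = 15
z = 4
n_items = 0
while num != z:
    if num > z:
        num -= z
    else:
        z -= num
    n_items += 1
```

Let's trace through this code step by step.

Initialize: num = 15
Initialize: z = 4
Initialize: n_items = 0
Entering loop: while num != z:

After execution: n_items = 6
6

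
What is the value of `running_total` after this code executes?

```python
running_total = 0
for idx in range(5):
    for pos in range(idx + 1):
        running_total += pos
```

Let's trace through this code step by step.

Initialize: running_total = 0
Entering loop: for idx in range(5):

After execution: running_total = 20
20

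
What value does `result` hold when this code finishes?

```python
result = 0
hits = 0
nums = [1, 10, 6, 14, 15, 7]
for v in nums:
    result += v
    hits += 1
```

Let's trace through this code step by step.

Initialize: result = 0
Initialize: hits = 0
Initialize: nums = [1, 10, 6, 14, 15, 7]
Entering loop: for v in nums:

After execution: result = 53
53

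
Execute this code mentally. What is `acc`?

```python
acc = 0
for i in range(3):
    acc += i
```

Let's trace through this code step by step.

Initialize: acc = 0
Entering loop: for i in range(3):

After execution: acc = 3
3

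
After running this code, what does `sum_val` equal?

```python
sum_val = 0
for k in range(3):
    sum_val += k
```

Let's trace through this code step by step.

Initialize: sum_val = 0
Entering loop: for k in range(3):

After execution: sum_val = 3
3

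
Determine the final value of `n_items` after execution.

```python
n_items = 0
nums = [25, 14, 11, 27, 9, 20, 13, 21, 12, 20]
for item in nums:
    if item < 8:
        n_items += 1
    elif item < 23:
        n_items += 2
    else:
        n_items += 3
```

Let's trace through this code step by step.

Initialize: n_items = 0
Initialize: nums = [25, 14, 11, 27, 9, 20, 13, 21, 12, 20]
Entering loop: for item in nums:

After execution: n_items = 22
22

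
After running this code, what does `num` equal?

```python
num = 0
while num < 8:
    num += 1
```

Let's trace through this code step by step.

Initialize: num = 0
Entering loop: while num < 8:

After execution: num = 8
8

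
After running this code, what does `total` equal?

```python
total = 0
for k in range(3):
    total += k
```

Let's trace through this code step by step.

Initialize: total = 0
Entering loop: for k in range(3):

After execution: total = 3
3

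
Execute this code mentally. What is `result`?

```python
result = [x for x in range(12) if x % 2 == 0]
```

Let's trace through this code step by step.

Initialize: result = [x for x in range(12) if x % 2 == 0]

After execution: result = [0, 2, 4, 6, 8, 10]
[0, 2, 4, 6, 8, 10]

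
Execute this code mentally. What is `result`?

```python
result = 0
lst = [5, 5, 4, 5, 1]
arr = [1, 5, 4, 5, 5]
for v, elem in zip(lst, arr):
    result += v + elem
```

Let's trace through this code step by step.

Initialize: result = 0
Initialize: lst = [5, 5, 4, 5, 1]
Initialize: arr = [1, 5, 4, 5, 5]
Entering loop: for v, elem in zip(lst, arr):

After execution: result = 40
40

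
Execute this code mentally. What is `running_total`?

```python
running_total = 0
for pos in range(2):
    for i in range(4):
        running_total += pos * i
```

Let's trace through this code step by step.

Initialize: running_total = 0
Entering loop: for pos in range(2):

After execution: running_total = 6
6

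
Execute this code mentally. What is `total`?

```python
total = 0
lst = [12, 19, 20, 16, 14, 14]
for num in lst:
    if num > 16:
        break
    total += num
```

Let's trace through this code step by step.

Initialize: total = 0
Initialize: lst = [12, 19, 20, 16, 14, 14]
Entering loop: for num in lst:

After execution: total = 12
12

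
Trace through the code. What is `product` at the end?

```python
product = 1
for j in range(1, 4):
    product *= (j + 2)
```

Let's trace through this code step by step.

Initialize: product = 1
Entering loop: for j in range(1, 4):

After execution: product = 60
60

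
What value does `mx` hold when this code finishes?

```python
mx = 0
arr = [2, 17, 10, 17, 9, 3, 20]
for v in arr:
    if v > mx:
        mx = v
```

Let's trace through this code step by step.

Initialize: mx = 0
Initialize: arr = [2, 17, 10, 17, 9, 3, 20]
Entering loop: for v in arr:

After execution: mx = 20
20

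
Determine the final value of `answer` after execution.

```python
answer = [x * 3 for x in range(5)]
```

Let's trace through this code step by step.

Initialize: answer = [x * 3 for x in range(5)]

After execution: answer = [0, 3, 6, 9, 12]
[0, 3, 6, 9, 12]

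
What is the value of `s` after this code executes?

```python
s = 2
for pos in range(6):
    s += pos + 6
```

Let's trace through this code step by step.

Initialize: s = 2
Entering loop: for pos in range(6):

After execution: s = 53
53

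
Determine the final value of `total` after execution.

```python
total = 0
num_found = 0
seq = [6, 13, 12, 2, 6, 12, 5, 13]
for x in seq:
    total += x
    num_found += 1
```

Let's trace through this code step by step.

Initialize: total = 0
Initialize: num_found = 0
Initialize: seq = [6, 13, 12, 2, 6, 12, 5, 13]
Entering loop: for x in seq:

After execution: total = 69
69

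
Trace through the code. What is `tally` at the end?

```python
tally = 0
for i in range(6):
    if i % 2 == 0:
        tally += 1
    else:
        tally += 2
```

Let's trace through this code step by step.

Initialize: tally = 0
Entering loop: for i in range(6):

After execution: tally = 9
9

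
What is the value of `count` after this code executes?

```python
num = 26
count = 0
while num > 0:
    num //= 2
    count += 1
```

Let's trace through this code step by step.

Initialize: num = 26
Initialize: count = 0
Entering loop: while num > 0:

After execution: count = 5
5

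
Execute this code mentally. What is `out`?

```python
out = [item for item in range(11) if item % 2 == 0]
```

Let's trace through this code step by step.

Initialize: out = [item for item in range(11) if item % 2 == 0]

After execution: out = [0, 2, 4, 6, 8, 10]
[0, 2, 4, 6, 8, 10]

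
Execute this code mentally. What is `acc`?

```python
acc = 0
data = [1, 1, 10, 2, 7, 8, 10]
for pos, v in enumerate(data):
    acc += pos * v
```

Let's trace through this code step by step.

Initialize: acc = 0
Initialize: data = [1, 1, 10, 2, 7, 8, 10]
Entering loop: for pos, v in enumerate(data):

After execution: acc = 155
155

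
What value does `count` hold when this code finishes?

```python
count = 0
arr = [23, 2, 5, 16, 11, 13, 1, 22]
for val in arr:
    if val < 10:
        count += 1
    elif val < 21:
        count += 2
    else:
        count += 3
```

Let's trace through this code step by step.

Initialize: count = 0
Initialize: arr = [23, 2, 5, 16, 11, 13, 1, 22]
Entering loop: for val in arr:

After execution: count = 15
15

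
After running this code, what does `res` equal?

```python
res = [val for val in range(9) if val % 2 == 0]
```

Let's trace through this code step by step.

Initialize: res = [val for val in range(9) if val % 2 == 0]

After execution: res = [0, 2, 4, 6, 8]
[0, 2, 4, 6, 8]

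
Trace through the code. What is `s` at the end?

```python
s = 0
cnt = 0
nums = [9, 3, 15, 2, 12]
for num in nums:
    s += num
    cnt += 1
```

Let's trace through this code step by step.

Initialize: s = 0
Initialize: cnt = 0
Initialize: nums = [9, 3, 15, 2, 12]
Entering loop: for num in nums:

After execution: s = 41
41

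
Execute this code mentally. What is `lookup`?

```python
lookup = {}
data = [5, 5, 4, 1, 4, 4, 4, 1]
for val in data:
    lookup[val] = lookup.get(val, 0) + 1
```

Let's trace through this code step by step.

Initialize: lookup = {}
Initialize: data = [5, 5, 4, 1, 4, 4, 4, 1]
Entering loop: for val in data:

After execution: lookup = {5: 2, 4: 4, 1: 2}
{5: 2, 4: 4, 1: 2}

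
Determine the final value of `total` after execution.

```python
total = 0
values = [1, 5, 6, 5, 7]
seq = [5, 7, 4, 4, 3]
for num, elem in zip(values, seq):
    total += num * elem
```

Let's trace through this code step by step.

Initialize: total = 0
Initialize: values = [1, 5, 6, 5, 7]
Initialize: seq = [5, 7, 4, 4, 3]
Entering loop: for num, elem in zip(values, seq):

After execution: total = 105
105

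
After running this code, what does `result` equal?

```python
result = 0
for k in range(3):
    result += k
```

Let's trace through this code step by step.

Initialize: result = 0
Entering loop: for k in range(3):

After execution: result = 3
3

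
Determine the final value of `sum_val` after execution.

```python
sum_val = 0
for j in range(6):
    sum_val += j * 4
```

Let's trace through this code step by step.

Initialize: sum_val = 0
Entering loop: for j in range(6):

After execution: sum_val = 60
60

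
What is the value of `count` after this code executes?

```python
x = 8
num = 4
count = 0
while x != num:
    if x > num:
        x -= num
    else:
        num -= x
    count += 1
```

Let's trace through this code step by step.

Initialize: x = 8
Initialize: num = 4
Initialize: count = 0
Entering loop: while x != num:

After execution: count = 1
1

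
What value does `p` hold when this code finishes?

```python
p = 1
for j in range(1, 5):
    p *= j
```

Let's trace through this code step by step.

Initialize: p = 1
Entering loop: for j in range(1, 5):

After execution: p = 24
24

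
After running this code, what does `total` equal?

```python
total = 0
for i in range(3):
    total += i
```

Let's trace through this code step by step.

Initialize: total = 0
Entering loop: for i in range(3):

After execution: total = 3
3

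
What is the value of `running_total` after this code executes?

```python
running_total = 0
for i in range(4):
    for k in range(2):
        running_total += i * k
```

Let's trace through this code step by step.

Initialize: running_total = 0
Entering loop: for i in range(4):

After execution: running_total = 6
6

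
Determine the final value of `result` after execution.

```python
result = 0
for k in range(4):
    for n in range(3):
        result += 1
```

Let's trace through this code step by step.

Initialize: result = 0
Entering loop: for k in range(4):

After execution: result = 12
12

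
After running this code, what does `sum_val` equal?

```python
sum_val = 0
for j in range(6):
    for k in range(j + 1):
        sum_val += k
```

Let's trace through this code step by step.

Initialize: sum_val = 0
Entering loop: for j in range(6):

After execution: sum_val = 35
35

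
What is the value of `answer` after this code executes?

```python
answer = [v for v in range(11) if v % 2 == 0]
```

Let's trace through this code step by step.

Initialize: answer = [v for v in range(11) if v % 2 == 0]

After execution: answer = [0, 2, 4, 6, 8, 10]
[0, 2, 4, 6, 8, 10]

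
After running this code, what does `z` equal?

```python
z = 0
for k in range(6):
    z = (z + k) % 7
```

Let's trace through this code step by step.

Initialize: z = 0
Entering loop: for k in range(6):

After execution: z = 1
1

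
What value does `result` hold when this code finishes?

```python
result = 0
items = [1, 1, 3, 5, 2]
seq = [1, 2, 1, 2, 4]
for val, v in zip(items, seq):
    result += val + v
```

Let's trace through this code step by step.

Initialize: result = 0
Initialize: items = [1, 1, 3, 5, 2]
Initialize: seq = [1, 2, 1, 2, 4]
Entering loop: for val, v in zip(items, seq):

After execution: result = 22
22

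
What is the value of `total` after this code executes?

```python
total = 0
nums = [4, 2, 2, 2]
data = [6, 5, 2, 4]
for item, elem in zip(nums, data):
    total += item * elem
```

Let's trace through this code step by step.

Initialize: total = 0
Initialize: nums = [4, 2, 2, 2]
Initialize: data = [6, 5, 2, 4]
Entering loop: for item, elem in zip(nums, data):

After execution: total = 46
46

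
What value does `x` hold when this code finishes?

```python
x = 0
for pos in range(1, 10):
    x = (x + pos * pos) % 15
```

Let's trace through this code step by step.

Initialize: x = 0
Entering loop: for pos in range(1, 10):

After execution: x = 0
0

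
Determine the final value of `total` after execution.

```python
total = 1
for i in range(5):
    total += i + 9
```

Let's trace through this code step by step.

Initialize: total = 1
Entering loop: for i in range(5):

After execution: total = 56
56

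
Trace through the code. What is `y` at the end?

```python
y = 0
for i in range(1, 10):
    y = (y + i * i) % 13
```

Let's trace through this code step by step.

Initialize: y = 0
Entering loop: for i in range(1, 10):

After execution: y = 12
12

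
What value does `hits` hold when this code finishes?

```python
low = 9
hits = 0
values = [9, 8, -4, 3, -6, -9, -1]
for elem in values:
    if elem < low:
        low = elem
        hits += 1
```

Let's trace through this code step by step.

Initialize: low = 9
Initialize: hits = 0
Initialize: values = [9, 8, -4, 3, -6, -9, -1]
Entering loop: for elem in values:

After execution: hits = 4
4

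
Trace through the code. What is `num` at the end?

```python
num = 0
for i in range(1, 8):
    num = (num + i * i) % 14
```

Let's trace through this code step by step.

Initialize: num = 0
Entering loop: for i in range(1, 8):

After execution: num = 0
0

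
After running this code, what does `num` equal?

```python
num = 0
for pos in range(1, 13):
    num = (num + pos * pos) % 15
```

Let's trace through this code step by step.

Initialize: num = 0
Entering loop: for pos in range(1, 13):

After execution: num = 5
5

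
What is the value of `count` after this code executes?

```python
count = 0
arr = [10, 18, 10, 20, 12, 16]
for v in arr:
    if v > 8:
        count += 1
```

Let's trace through this code step by step.

Initialize: count = 0
Initialize: arr = [10, 18, 10, 20, 12, 16]
Entering loop: for v in arr:

After execution: count = 6
6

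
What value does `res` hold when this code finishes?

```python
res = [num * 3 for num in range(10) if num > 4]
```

Let's trace through this code step by step.

Initialize: res = [num * 3 for num in range(10) if num > 4]

After execution: res = [15, 18, 21, 24, 27]
[15, 18, 21, 24, 27]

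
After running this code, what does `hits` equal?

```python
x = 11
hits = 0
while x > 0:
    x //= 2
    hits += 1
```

Let's trace through this code step by step.

Initialize: x = 11
Initialize: hits = 0
Entering loop: while x > 0:

After execution: hits = 4
4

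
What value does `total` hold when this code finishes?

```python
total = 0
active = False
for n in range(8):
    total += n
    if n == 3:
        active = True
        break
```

Let's trace through this code step by step.

Initialize: total = 0
Initialize: active = False
Entering loop: for n in range(8):

After execution: total = 6
6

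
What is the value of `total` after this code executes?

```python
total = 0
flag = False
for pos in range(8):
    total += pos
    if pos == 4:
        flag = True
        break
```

Let's trace through this code step by step.

Initialize: total = 0
Initialize: flag = False
Entering loop: for pos in range(8):

After execution: total = 10
10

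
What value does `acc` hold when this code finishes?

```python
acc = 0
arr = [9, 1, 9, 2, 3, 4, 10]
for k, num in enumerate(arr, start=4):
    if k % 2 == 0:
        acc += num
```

Let's trace through this code step by step.

Initialize: acc = 0
Initialize: arr = [9, 1, 9, 2, 3, 4, 10]
Entering loop: for k, num in enumerate(arr, start=4):

After execution: acc = 31
31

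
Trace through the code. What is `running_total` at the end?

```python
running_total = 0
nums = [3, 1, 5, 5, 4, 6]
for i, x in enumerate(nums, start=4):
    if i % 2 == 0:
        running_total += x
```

Let's trace through this code step by step.

Initialize: running_total = 0
Initialize: nums = [3, 1, 5, 5, 4, 6]
Entering loop: for i, x in enumerate(nums, start=4):

After execution: running_total = 12
12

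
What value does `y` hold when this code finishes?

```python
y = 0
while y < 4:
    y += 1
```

Let's trace through this code step by step.

Initialize: y = 0
Entering loop: while y < 4:

After execution: y = 4
4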